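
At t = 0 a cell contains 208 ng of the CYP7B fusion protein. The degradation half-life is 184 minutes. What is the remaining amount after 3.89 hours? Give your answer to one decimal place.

86.3 ng

Convert the elapsed time: 3.89 hours = 233.4 minutes.
Number of half-lives: n = 233.4/184 ≈ 1.2685.
Remaining = 208 × (1/2)^1.2685 = 208 × 0.4151 ≈ 86.34 ng.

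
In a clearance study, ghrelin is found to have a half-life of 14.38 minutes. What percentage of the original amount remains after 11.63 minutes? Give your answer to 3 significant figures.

n = 11.63/14.38 ≈ 0.80876 half-lives.
Fraction remaining = (1/2)^0.80876 ≈ 0.57087, i.e. 57.087%.

57.1%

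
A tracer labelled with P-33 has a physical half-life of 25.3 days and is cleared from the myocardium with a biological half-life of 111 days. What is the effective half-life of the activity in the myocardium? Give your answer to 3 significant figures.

1/t_eff = 1/t_phys + 1/t_biol = 1/25.3 + 1/111 = 0.048535 per day.
t_eff = 25.3 × 111 / (25.3 + 111) ≈ 20.604 days.

20.6 days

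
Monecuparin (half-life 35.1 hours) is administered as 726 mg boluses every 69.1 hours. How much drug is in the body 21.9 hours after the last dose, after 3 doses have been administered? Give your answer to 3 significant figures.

622 mg

The 3 doses were given 160.1, 91, 21.9 hours ago.
Total = 726·(1/2)^(160.1/35.1) + 726·(1/2)^(91/35.1) + 726·(1/2)^(21.9/35.1)
      = 30.751 + 120.36 + 471.1 ≈ 622.21 mg.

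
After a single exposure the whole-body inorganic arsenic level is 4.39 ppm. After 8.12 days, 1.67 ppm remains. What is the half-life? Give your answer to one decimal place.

5.8 days

A/A₀ = 1.67/4.39 ≈ 0.38041.
n = log₂(2.6287) ≈ 1.3944 half-lives elapsed in 8.12 days.
t½ = 8.12/1.3944 ≈ 5.8234 days.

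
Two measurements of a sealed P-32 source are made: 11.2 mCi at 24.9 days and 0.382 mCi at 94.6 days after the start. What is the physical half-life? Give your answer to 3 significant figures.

Over Δt = 94.6 − 24.9 = 69.7 days, the level fell by a factor of 11.2/0.382 ≈ 29.319.
n = log₂(29.319) ≈ 4.8738 half-lives, so t½ = 69.7/4.8738 ≈ 14.301 days.

14.3 days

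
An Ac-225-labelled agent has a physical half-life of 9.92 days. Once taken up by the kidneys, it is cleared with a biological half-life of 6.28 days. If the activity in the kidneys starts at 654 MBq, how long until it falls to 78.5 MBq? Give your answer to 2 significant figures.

1/t_eff = 1/t_phys + 1/t_biol = 1/9.92 + 1/6.28 = 0.26004 per day.
t_eff = 9.92 × 6.28 / (9.92 + 6.28) ≈ 3.8455 days.
n = log₂(654/78.5) ≈ 3.0585; t = 3.0585 × 3.8455 ≈ 11.762 days.

12 days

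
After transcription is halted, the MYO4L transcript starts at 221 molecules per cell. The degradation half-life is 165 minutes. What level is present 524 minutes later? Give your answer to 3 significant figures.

24.5 molecules per cell

Number of half-lives: n = 524/165 ≈ 3.1758.
Remaining = 221 × (1/2)^3.1758 = 221 × 0.11066 ≈ 24.456 molecules per cell.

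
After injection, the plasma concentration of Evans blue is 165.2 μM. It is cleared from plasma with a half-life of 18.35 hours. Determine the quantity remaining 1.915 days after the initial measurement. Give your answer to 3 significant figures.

Convert the elapsed time: 1.915 days = 45.96 hours.
Number of half-lives: n = 45.96/18.35 ≈ 2.5046.
Remaining = 165.2 × (1/2)^2.5046 = 165.2 × 0.17621 ≈ 29.11 μM.

29.1 μM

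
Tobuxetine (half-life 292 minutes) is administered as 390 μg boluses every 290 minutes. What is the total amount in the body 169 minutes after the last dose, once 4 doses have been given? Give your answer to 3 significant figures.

491 μg

The 4 doses were given 1039, 749, 459, 169 minutes ago.
Total = 390·(1/2)^(1039/292) + 390·(1/2)^(749/292) + 390·(1/2)^(459/292) + 390·(1/2)^(169/292)
      = 33.108 + 65.903 + 131.18 + 261.12 ≈ 491.31 μg.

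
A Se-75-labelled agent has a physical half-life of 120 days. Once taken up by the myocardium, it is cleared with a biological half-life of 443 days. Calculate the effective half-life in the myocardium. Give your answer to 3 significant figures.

1/t_eff = 1/t_phys + 1/t_biol = 1/120 + 1/443 = 0.010591 per day.
t_eff = 120 × 443 / (120 + 443) ≈ 94.423 days.

94.4 days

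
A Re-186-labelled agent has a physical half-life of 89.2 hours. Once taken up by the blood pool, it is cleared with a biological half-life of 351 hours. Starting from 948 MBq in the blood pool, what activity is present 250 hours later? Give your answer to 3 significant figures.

82.9 MBq

1/t_eff = 1/t_phys + 1/t_biol = 1/89.2 + 1/351 = 0.01406 per hour.
t_eff = 89.2 × 351 / (89.2 + 351) ≈ 71.125 hours.
Remaining = 948 × (1/2)^(250/71.125) = 948 × (1/2)^3.5149 ≈ 82.929 MBq.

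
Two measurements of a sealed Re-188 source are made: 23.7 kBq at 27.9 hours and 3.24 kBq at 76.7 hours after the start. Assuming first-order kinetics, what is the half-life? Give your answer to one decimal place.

17.0 hours

Over Δt = 76.7 − 27.9 = 48.8 hours, the level fell by a factor of 23.7/3.24 ≈ 7.3148.
n = log₂(7.3148) ≈ 2.8708 half-lives, so t½ = 48.8/2.8708 ≈ 16.999 hours.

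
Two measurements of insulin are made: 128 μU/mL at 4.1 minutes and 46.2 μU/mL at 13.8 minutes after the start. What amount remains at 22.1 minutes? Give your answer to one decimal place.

Over Δt = 13.8 − 4.1 = 9.7 minutes, the level fell by a factor of 128/46.2 ≈ 2.7706.
n = log₂(2.7706) ≈ 1.4702 half-lives, so t½ = 9.7/1.4702 ≈ 6.5978 minutes.
From t = 13.8 to t = 22.1: 46.2 × (1/2)^((22.1−13.8)/6.5978) ≈ 19.317 μU/mL.

19.3 μU/mL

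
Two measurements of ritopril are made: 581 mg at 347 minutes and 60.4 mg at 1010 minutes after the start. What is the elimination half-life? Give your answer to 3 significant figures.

203 minutes

Over Δt = 1010 − 347 = 663 minutes, the level fell by a factor of 581/60.4 ≈ 9.6192.
n = log₂(9.6192) ≈ 3.2659 half-lives, so t½ = 663/3.2659 ≈ 203.01 minutes.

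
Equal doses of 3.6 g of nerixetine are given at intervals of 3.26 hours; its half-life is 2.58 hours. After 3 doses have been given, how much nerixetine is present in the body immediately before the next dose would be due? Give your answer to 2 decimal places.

The 3 doses were given 9.78, 6.52, 3.26 hours ago.
Total = 3.6·(1/2)^(9.78/2.58) + 3.6·(1/2)^(6.52/2.58) + 3.6·(1/2)^(3.26/2.58)
      = 0.26013 + 0.62454 + 1.4994 ≈ 2.3841 g.

2.38 g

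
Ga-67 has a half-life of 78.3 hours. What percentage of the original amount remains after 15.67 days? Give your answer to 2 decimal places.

15.67 days = 376.08 hours.
n = 376.08/78.3 ≈ 4.8031 half-lives.
Fraction remaining = (1/2)^4.8031 ≈ 0.035821, i.e. 3.5821%.

3.58%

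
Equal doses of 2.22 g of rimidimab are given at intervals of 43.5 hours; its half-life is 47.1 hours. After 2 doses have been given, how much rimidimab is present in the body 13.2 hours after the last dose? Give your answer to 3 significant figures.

2.79 g

The 2 doses were given 56.7, 13.2 hours ago.
Total = 2.22·(1/2)^(56.7/47.1) + 2.22·(1/2)^(13.2/47.1)
      = 0.96375 + 1.828 ≈ 2.7918 g.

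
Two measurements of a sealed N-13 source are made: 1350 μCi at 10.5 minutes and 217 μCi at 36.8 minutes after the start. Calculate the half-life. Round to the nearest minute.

10 minutes

Over Δt = 36.8 − 10.5 = 26.3 minutes, the level fell by a factor of 1350/217 ≈ 6.2212.
n = log₂(6.2212) ≈ 2.6372 half-lives, so t½ = 26.3/2.6372 ≈ 9.9727 minutes.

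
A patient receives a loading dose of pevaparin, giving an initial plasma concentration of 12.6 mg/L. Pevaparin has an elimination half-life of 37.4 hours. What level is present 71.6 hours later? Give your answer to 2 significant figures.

3.3 mg/L

Number of half-lives: n = 71.6/37.4 ≈ 1.9144.
Remaining = 12.6 × (1/2)^1.9144 = 12.6 × 0.26528 ≈ 3.3425 mg/L.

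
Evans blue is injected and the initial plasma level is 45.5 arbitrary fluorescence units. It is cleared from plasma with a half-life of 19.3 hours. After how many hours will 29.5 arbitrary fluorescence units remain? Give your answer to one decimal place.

Fraction remaining = 29.5/45.5 ≈ 0.64835.
n = log₂(45.5/29.5) = ln(1.5424)/ln 2 ≈ 0.62515 half-lives.
t = n × t½ = 0.62515 × 19.3 ≈ 12.065 hours.

12.1 hours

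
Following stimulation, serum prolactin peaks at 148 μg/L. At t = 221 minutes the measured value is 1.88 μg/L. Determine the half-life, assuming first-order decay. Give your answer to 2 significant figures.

35 minutes

A/A₀ = 1.88/148 ≈ 0.012703.
n = log₂(78.723) ≈ 6.2987 half-lives elapsed in 221 minutes.
t½ = 221/6.2987 ≈ 35.086 minutes.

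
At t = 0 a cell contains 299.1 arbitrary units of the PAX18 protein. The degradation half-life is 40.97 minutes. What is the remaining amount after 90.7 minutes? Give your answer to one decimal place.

64.5 arbitrary units

Number of half-lives: n = 90.7/40.97 ≈ 2.2138.
Remaining = 299.1 × (1/2)^2.2138 = 299.1 × 0.21556 ≈ 64.475 arbitrary units.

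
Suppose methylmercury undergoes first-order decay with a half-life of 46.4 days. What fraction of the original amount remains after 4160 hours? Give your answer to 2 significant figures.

4160 hours = 173.333 days.
n = 173.333/46.4 ≈ 3.7356 half-lives.
Fraction remaining = (1/2)^3.7356 ≈ 0.075069.

0.075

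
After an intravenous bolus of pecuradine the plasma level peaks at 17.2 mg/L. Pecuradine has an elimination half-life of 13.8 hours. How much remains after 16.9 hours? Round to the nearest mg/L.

7 mg/L

Number of half-lives: n = 16.9/13.8 ≈ 1.2246.
Remaining = 17.2 × (1/2)^1.2246 = 17.2 × 0.4279 ≈ 7.36 mg/L.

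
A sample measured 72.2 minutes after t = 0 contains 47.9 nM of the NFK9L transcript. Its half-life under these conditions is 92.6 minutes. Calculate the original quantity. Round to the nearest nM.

82 nM

Number of half-lives elapsed: n = 72.2/92.6 ≈ 0.7797.
A₀ = A × 2^n = 47.9 × 2^0.7797 = 47.9 × 1.7168 ≈ 82.233 nM.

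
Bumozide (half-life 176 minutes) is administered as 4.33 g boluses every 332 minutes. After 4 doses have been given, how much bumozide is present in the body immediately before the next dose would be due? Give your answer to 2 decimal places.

The 4 doses were given 1328, 996, 664, 332 minutes ago.
Total = 4.33·(1/2)^(1328/176) + 4.33·(1/2)^(996/176) + 4.33·(1/2)^(664/176) + 4.33·(1/2)^(332/176)
      = 0.023178 + 0.08569 + 0.3168 + 1.1712 ≈ 1.5969 g.

1.60 g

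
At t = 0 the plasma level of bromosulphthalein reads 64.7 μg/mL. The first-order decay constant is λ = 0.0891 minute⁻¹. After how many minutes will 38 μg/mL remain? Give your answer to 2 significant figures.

t½ = ln 2 / λ = 0.69315 / 0.0891 ≈ 7.7794 minutes.
Fraction remaining = 38/64.7 ≈ 0.58733.
n = log₂(64.7/38) = ln(1.7026)/ln 2 ≈ 0.76777 half-lives.
t = n × t½ = 0.76777 × 7.7794 ≈ 5.9728 minutes.

6.0 minutes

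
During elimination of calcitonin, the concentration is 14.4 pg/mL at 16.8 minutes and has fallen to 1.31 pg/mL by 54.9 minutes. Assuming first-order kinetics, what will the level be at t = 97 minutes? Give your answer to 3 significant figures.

0.0927 pg/mL

Over Δt = 54.9 − 16.8 = 38.1 minutes, the level fell by a factor of 14.4/1.31 ≈ 10.992.
n = log₂(10.992) ≈ 3.4584 half-lives, so t½ = 38.1/3.4584 ≈ 11.017 minutes.
From t = 54.9 to t = 97: 1.31 × (1/2)^((97−54.9)/11.017) ≈ 0.092657 pg/mL.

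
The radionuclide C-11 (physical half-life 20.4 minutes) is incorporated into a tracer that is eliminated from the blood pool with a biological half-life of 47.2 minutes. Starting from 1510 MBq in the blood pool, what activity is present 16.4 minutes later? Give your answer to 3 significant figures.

680 MBq

1/t_eff = 1/t_phys + 1/t_biol = 1/20.4 + 1/47.2 = 0.070206 per minute.
t_eff = 20.4 × 47.2 / (20.4 + 47.2) ≈ 14.244 minutes.
Remaining = 1510 × (1/2)^(16.4/14.244) = 1510 × (1/2)^1.1514 ≈ 679.79 MBq.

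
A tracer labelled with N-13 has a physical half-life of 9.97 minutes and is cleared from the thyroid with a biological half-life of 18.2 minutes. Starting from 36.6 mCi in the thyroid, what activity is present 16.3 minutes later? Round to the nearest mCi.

6 mCi

1/t_eff = 1/t_phys + 1/t_biol = 1/9.97 + 1/18.2 = 0.15525 per minute.
t_eff = 9.97 × 18.2 / (9.97 + 18.2) ≈ 6.4414 minutes.
Remaining = 36.6 × (1/2)^(16.3/6.4414) = 36.6 × (1/2)^2.5305 ≈ 6.3346 mCi.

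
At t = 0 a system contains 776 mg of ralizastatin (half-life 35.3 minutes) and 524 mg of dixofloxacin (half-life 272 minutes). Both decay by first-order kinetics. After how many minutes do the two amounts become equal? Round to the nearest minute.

Set 776·(1/2)^(t/35.3) = 524·(1/2)^(t/272).
Taking log₂: log₂(776/524) = t·(1/35.3 − 1/272).
log₂(1.4809) = 0.56649; 1/35.3 − 1/272 = 0.024652.
t = 0.56649 / 0.024652 ≈ 22.979 minutes.

23 minutes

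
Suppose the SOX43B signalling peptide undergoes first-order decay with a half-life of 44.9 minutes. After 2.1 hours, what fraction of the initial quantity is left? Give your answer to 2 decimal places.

2.1 hours = 126 minutes.
n = 126/44.9 ≈ 2.8062 half-lives.
Fraction remaining = (1/2)^2.8062 ≈ 0.14297.

0.14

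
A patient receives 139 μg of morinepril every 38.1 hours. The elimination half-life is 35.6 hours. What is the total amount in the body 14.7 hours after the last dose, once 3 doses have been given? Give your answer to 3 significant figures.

178 μg

The 3 doses were given 90.9, 52.8, 14.7 hours ago.
Total = 139·(1/2)^(90.9/35.6) + 139·(1/2)^(52.8/35.6) + 139·(1/2)^(14.7/35.6)
      = 23.68 + 49.721 + 104.4 ≈ 177.8 μg.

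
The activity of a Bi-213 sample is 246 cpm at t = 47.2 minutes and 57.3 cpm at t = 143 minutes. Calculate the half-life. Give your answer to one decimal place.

Over Δt = 143 − 47.2 = 95.8 minutes, the level fell by a factor of 246/57.3 ≈ 4.2932.
n = log₂(4.2932) ≈ 2.1021 half-lives, so t½ = 95.8/2.1021 ≈ 45.575 minutes.

45.6 minutes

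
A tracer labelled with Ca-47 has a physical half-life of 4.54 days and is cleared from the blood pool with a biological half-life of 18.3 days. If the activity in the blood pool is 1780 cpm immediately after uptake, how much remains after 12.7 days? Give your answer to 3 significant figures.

1/t_eff = 1/t_phys + 1/t_biol = 1/4.54 + 1/18.3 = 0.27491 per day.
t_eff = 4.54 × 18.3 / (4.54 + 18.3) ≈ 3.6376 days.
Remaining = 1780 × (1/2)^(12.7/3.6376) = 1780 × (1/2)^3.4913 ≈ 158.28 cpm.

158 cpm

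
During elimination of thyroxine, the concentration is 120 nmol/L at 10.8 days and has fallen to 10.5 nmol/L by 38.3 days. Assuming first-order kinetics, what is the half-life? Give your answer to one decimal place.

7.8 days

Over Δt = 38.3 − 10.8 = 27.5 days, the level fell by a factor of 120/10.5 ≈ 11.429.
n = log₂(11.429) ≈ 3.5146 half-lives, so t½ = 27.5/3.5146 ≈ 7.8246 days.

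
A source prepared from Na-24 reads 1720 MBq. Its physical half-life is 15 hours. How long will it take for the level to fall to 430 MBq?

430/1720 = 1/4, so 2 half-lives have elapsed.
t = 2 × 15 = 30 hours.

30 hours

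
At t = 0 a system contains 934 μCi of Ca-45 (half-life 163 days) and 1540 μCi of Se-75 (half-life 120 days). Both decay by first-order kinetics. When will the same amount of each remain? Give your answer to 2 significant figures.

Set 934·(1/2)^(t/163) = 1540·(1/2)^(t/120).
Taking log₂: log₂(934/1540) = t·(1/163 − 1/120).
log₂(0.60649) = -0.72144; 1/163 − 1/120 = -0.0021984.
t = -0.72144 / -0.0021984 ≈ 328.17 days.

330 days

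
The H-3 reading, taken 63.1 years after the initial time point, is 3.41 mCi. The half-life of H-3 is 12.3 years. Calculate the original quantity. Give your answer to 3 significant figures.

119 mCi

Number of half-lives elapsed: n = 63.1/12.3 ≈ 5.1301.
A₀ = A × 2^n = 3.41 × 2^5.1301 = 3.41 × 35.019 ≈ 119.42 mCi.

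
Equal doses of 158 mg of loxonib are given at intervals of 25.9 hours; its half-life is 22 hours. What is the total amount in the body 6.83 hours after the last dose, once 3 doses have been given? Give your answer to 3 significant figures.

The 3 doses were given 58.63, 32.73, 6.83 hours ago.
Total = 158·(1/2)^(58.63/22) + 158·(1/2)^(32.73/22) + 158·(1/2)^(6.83/22)
      = 24.912 + 56.339 + 127.41 ≈ 208.66 mg.

209 mg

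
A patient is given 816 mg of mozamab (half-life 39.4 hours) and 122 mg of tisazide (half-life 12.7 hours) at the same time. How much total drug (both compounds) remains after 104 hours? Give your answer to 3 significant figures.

mozamab: 816 × (1/2)^(104/39.4) = 816 × (1/2)^2.6396 ≈ 130.95 mg.
tisazide: 122 × (1/2)^(104/12.7) = 122 × (1/2)^8.189 ≈ 0.41805 mg.
Total = 130.95 + 0.41805 ≈ 131.36 mg.

131 mg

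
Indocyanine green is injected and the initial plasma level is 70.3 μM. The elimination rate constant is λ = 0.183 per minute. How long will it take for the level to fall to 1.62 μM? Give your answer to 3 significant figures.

20.6 minutes

t½ = ln 2 / λ = 0.69315 / 0.183 ≈ 3.7877 minutes.
Fraction remaining = 1.62/70.3 ≈ 0.023044.
n = log₂(70.3/1.62) = ln(43.395)/ln 2 ≈ 5.4395 half-lives.
t = n × t½ = 5.4395 × 3.7877 ≈ 20.603 minutes.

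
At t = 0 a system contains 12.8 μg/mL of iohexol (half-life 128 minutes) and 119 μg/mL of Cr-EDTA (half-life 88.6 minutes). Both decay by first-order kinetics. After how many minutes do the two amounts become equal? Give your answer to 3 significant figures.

Set 12.8·(1/2)^(t/128) = 119·(1/2)^(t/88.6).
Taking log₂: log₂(12.8/119) = t·(1/128 − 1/88.6).
log₂(0.10756) = -3.2167; 1/128 − 1/88.6 = -0.0034742.
t = -3.2167 / -0.0034742 ≈ 925.9 minutes.

926 minutes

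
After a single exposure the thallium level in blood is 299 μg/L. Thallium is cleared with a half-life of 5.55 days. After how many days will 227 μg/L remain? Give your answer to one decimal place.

Fraction remaining = 227/299 ≈ 0.7592.
n = log₂(299/227) = ln(1.3172)/ln 2 ≈ 0.39745 half-lives.
t = n × t½ = 0.39745 × 5.55 ≈ 2.2059 days.

2.2 days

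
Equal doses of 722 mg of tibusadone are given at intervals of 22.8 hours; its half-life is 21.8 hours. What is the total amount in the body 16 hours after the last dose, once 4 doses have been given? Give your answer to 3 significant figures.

796 mg

The 4 doses were given 84.4, 61.6, 38.8, 16 hours ago.
Total = 722·(1/2)^(84.4/21.8) + 722·(1/2)^(61.6/21.8) + 722·(1/2)^(38.8/21.8) + 722·(1/2)^(16/21.8)
      = 49.327 + 101.84 + 210.26 + 434.11 ≈ 795.54 mg.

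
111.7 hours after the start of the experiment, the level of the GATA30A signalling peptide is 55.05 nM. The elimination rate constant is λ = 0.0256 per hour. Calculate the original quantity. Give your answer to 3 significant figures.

t½ = ln 2 / λ = 0.69315 / 0.0256 ≈ 27.076 hours.
Number of half-lives elapsed: n = 111.7/27.076 ≈ 4.1254.
A₀ = A × 2^n = 55.05 × 2^4.1254 = 55.05 × 17.453 ≈ 960.8 nM.

961 nM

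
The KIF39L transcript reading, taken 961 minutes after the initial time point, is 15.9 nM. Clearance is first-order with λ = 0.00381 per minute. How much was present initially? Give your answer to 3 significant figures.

t½ = ln 2 / λ = 0.69315 / 0.00381 ≈ 181.93 minutes.
Number of half-lives elapsed: n = 961/181.93 ≈ 5.2823.
A₀ = A × 2^n = 15.9 × 2^5.2823 = 15.9 × 38.916 ≈ 618.77 nM.

619 nM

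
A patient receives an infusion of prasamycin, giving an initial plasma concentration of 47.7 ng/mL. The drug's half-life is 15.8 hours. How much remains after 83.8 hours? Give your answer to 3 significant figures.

Number of half-lives: n = 83.8/15.8 ≈ 5.3038.
Remaining = 47.7 × (1/2)^5.3038 = 47.7 × 0.025316 ≈ 1.2076 ng/mL.

1.21 ng/mL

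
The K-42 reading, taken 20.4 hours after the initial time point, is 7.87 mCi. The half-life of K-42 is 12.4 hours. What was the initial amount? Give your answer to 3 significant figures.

24.6 mCi

Number of half-lives elapsed: n = 20.4/12.4 ≈ 1.6452.
A₀ = A × 2^n = 7.87 × 2^1.6452 = 7.87 × 3.1278 ≈ 24.616 mCi.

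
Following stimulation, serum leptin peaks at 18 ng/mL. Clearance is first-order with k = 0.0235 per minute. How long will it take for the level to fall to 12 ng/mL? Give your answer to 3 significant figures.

t½ = ln 2 / k = 0.69315 / 0.0235 ≈ 29.496 minutes.
Fraction remaining = 12/18 ≈ 0.66667.
n = log₂(18/12) = ln(1.5)/ln 2 ≈ 0.58496 half-lives.
t = n × t½ = 0.58496 × 29.496 ≈ 17.254 minutes.

17.3 minutes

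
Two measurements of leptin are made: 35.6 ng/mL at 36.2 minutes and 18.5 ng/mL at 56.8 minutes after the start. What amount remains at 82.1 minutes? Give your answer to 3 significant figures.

Over Δt = 56.8 − 36.2 = 20.6 minutes, the level fell by a factor of 35.6/18.5 ≈ 1.9243.
n = log₂(1.9243) ≈ 0.94435 half-lives, so t½ = 20.6/0.94435 ≈ 21.814 minutes.
From t = 56.8 to t = 82.1: 18.5 × (1/2)^((82.1−56.8)/21.814) ≈ 8.2801 ng/mL.

8.28 ng/mL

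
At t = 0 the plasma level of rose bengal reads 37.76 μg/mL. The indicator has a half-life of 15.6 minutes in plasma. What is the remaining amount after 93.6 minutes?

Elapsed time is 6 half-lives (93.6/15.6).
Each half-life halves the amount: 37.76 × (1/2)^6 = 37.76/64 = 0.59 μg/mL.

0.59 μg/mL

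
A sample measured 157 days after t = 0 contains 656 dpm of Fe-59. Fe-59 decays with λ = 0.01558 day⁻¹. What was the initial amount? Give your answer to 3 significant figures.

t½ = ln 2 / λ = 0.69315 / 0.01558 ≈ 44.49 days.
Number of half-lives elapsed: n = 157/44.49 ≈ 3.5289.
A₀ = A × 2^n = 656 × 2^3.5289 = 656 × 11.543 ≈ 7572.1 dpm.

7570 dpm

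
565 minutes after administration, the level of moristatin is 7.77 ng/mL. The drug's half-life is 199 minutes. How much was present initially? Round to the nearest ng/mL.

56 ng/mL

Number of half-lives elapsed: n = 565/199 ≈ 2.8392.
A₀ = A × 2^n = 7.77 × 2^2.8392 = 7.77 × 7.1562 ≈ 55.604 ng/mL.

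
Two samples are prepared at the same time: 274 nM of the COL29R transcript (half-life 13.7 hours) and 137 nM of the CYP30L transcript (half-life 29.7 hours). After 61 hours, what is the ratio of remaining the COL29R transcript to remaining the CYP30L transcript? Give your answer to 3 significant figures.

0.379

COL29R transcript: 274 × (1/2)^(61/13.7) = 274 × (1/2)^4.4526 ≈ 12.514 nM.
CYP30L transcript: 137 × (1/2)^(61/29.7) = 137 × (1/2)^2.0539 ≈ 32.995 nM.
Ratio ≈ 12.514 / 32.995 ≈ 0.37928.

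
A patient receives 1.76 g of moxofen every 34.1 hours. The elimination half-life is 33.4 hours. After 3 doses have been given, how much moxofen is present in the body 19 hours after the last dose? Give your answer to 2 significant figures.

2.1 g

The 3 doses were given 87.2, 53.1, 19 hours ago.
Total = 1.76·(1/2)^(87.2/33.4) + 1.76·(1/2)^(53.1/33.4) + 1.76·(1/2)^(19/33.4)
      = 0.28813 + 0.58469 + 1.1865 ≈ 2.0593 g.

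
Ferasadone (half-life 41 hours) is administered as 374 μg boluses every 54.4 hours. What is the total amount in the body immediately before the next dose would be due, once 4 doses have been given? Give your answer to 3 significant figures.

The 4 doses were given 217.6, 163.2, 108.8, 54.4 hours ago.
Total = 374·(1/2)^(217.6/41) + 374·(1/2)^(163.2/41) + 374·(1/2)^(108.8/41) + 374·(1/2)^(54.4/41)
      = 9.4452 + 23.693 + 59.435 + 149.09 ≈ 241.67 μg.

242 μg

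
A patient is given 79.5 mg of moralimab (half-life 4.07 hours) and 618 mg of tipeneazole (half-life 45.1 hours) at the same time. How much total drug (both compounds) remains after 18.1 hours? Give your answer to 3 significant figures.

moralimab: 79.5 × (1/2)^(18.1/4.07) = 79.5 × (1/2)^4.4472 ≈ 3.6445 mg.
tipeneazole: 618 × (1/2)^(18.1/45.1) = 618 × (1/2)^0.40133 ≈ 467.92 mg.
Total = 3.6445 + 467.92 ≈ 471.57 mg.

472 mg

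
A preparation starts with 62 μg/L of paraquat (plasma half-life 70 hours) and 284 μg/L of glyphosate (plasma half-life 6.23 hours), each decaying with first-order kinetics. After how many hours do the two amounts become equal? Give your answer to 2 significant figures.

15 hours

Set 62·(1/2)^(t/70) = 284·(1/2)^(t/6.23).
Taking log₂: log₂(62/284) = t·(1/70 − 1/6.23).
log₂(0.21831) = -2.1956; 1/70 − 1/6.23 = -0.14623.
t = -2.1956 / -0.14623 ≈ 15.015 hours.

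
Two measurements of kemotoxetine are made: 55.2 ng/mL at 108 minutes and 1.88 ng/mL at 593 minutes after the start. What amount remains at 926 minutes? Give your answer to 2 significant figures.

0.18 ng/mL

Over Δt = 593 − 108 = 485 minutes, the level fell by a factor of 55.2/1.88 ≈ 29.362.
n = log₂(29.362) ≈ 4.8759 half-lives, so t½ = 485/4.8759 ≈ 99.47 minutes.
From t = 593 to t = 926: 1.88 × (1/2)^((926−593)/99.47) ≈ 0.18466 ng/mL.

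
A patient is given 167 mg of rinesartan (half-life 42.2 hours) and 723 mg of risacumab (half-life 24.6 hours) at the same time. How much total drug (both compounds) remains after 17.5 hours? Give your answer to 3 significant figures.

rinesartan: 167 × (1/2)^(17.5/42.2) = 167 × (1/2)^0.41469 ≈ 125.28 mg.
risacumab: 723 × (1/2)^(17.5/24.6) = 723 × (1/2)^0.71138 ≈ 441.56 mg.
Total = 125.28 + 441.56 ≈ 566.84 mg.

567 mg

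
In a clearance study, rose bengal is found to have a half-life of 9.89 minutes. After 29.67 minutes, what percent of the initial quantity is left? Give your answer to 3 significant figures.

n = 29.67/9.89 ≈ 3 half-lives.
Fraction remaining = (1/2)^3 ≈ 0.125, i.e. 12.5%.

12.5%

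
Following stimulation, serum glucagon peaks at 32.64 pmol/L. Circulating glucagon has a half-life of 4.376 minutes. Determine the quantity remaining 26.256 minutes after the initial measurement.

Elapsed time is 6 half-lives (26.256/4.376).
Each half-life halves the amount: 32.64 × (1/2)^6 = 32.64/64 = 0.51 pmol/L.

0.51 pmol/L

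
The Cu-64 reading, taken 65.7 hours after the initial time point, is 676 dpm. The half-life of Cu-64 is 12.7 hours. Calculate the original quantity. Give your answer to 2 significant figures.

24000 dpm

Number of half-lives elapsed: n = 65.7/12.7 ≈ 5.1732.
A₀ = A × 2^n = 676 × 2^5.1732 = 676 × 36.083 ≈ 24392 dpm.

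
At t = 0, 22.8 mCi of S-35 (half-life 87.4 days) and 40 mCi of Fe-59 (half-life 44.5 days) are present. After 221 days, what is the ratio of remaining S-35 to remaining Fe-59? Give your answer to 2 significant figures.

S-35: 22.8 × (1/2)^(221/87.4) = 22.8 × (1/2)^2.5286 ≈ 3.9514 mCi.
Fe-59: 40 × (1/2)^(221/44.5) = 40 × (1/2)^4.9663 ≈ 1.2795 mCi.
Ratio ≈ 3.9514 / 1.2795 ≈ 3.0881.

3.1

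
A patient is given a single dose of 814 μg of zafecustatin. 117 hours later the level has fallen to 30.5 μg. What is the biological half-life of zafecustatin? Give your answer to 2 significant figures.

25 hours

A/A₀ = 30.5/814 ≈ 0.037469.
n = log₂(26.689) ≈ 4.7381 half-lives elapsed in 117 hours.
t½ = 117/4.7381 ≈ 24.693 hours.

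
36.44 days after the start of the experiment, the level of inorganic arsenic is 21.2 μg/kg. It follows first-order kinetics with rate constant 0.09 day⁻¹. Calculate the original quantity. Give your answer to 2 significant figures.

560 μg/kg

t½ = ln 2 / λ = 0.69315 / 0.09 ≈ 7.7016 days.
Number of half-lives elapsed: n = 36.44/7.7016 ≈ 4.7315.
A₀ = A × 2^n = 21.2 × 2^4.7315 = 21.2 × 26.565 ≈ 563.18 μg/kg.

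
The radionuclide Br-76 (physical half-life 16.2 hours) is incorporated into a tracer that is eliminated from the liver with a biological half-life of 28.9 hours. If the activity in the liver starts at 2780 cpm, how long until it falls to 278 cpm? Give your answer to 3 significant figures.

34.5 hours

1/t_eff = 1/t_phys + 1/t_biol = 1/16.2 + 1/28.9 = 0.09633 per hour.
t_eff = 16.2 × 28.9 / (16.2 + 28.9) ≈ 10.381 hours.
n = log₂(2780/278) ≈ 3.3219; t = 3.3219 × 10.381 ≈ 34.485 hours.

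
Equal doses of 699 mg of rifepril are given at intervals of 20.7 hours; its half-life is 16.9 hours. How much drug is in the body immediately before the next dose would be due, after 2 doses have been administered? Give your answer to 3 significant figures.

427 mg

The 2 doses were given 41.4, 20.7 hours ago.
Total = 699·(1/2)^(41.4/16.9) + 699·(1/2)^(20.7/16.9)
      = 127.95 + 299.06 ≈ 427.01 mg.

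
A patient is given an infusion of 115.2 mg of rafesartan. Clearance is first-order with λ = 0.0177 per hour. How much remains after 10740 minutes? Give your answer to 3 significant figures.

t½ = ln 2 / λ = 0.69315 / 0.0177 ≈ 39.161 hours.
Convert the elapsed time: 10740 minutes = 179 hours.
Number of half-lives: n = 179/39.161 ≈ 4.5709.
Remaining = 115.2 × (1/2)^4.5709 = 115.2 × 0.042075 ≈ 4.847 mg.

4.85 mg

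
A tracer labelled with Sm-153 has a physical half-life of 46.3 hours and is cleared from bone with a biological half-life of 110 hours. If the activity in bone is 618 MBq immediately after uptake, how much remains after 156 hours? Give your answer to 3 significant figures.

22.4 MBq

1/t_eff = 1/t_phys + 1/t_biol = 1/46.3 + 1/110 = 0.030689 per hour.
t_eff = 46.3 × 110 / (46.3 + 110) ≈ 32.585 hours.
Remaining = 618 × (1/2)^(156/32.585) = 618 × (1/2)^4.7875 ≈ 22.377 MBq.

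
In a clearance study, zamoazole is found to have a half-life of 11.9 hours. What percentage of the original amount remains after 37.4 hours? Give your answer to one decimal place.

n = 37.4/11.9 ≈ 3.1429 half-lives.
Fraction remaining = (1/2)^3.1429 ≈ 0.11322, i.e. 11.322%.

11.3%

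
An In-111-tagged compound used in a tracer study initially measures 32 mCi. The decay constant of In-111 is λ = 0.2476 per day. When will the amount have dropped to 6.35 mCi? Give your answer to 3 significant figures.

t½ = ln 2 / λ = 0.69315 / 0.2476 ≈ 2.7995 days.
Fraction remaining = 6.35/32 ≈ 0.19844.
n = log₂(32/6.35) = ln(5.0394)/ln 2 ≈ 2.3332 half-lives.
t = n × t½ = 2.3332 × 2.7995 ≈ 6.5318 days.

6.53 days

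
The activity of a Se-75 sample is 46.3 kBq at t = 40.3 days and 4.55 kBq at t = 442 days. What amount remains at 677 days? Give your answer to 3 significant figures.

1.17 kBq

Over Δt = 442 − 40.3 = 401.7 days, the level fell by a factor of 46.3/4.55 ≈ 10.176.
n = log₂(10.176) ≈ 3.3471 half-lives, so t½ = 401.7/3.3471 ≈ 120.02 days.
From t = 442 to t = 677: 4.55 × (1/2)^((677−442)/120.02) ≈ 1.171 kBq.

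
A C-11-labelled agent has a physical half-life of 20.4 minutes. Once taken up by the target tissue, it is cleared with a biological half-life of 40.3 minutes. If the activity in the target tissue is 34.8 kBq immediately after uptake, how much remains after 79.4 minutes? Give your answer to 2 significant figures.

1/t_eff = 1/t_phys + 1/t_biol = 1/20.4 + 1/40.3 = 0.073834 per minute.
t_eff = 20.4 × 40.3 / (20.4 + 40.3) ≈ 13.544 minutes.
Remaining = 34.8 × (1/2)^(79.4/13.544) = 34.8 × (1/2)^5.8624 ≈ 0.59817 kBq.

0.60 kBq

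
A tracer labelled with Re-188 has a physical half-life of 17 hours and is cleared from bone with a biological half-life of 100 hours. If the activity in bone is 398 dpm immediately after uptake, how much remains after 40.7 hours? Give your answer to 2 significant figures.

57 dpm

1/t_eff = 1/t_phys + 1/t_biol = 1/17 + 1/100 = 0.068824 per hour.
t_eff = 17 × 100 / (17 + 100) ≈ 14.53 hours.
Remaining = 398 × (1/2)^(40.7/14.53) = 398 × (1/2)^2.8011 ≈ 57.103 dpm.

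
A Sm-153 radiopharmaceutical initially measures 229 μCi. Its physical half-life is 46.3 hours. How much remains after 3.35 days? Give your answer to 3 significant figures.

68.7 μCi

Convert the elapsed time: 3.35 days = 80.4 hours.
Number of half-lives: n = 80.4/46.3 ≈ 1.7365.
Remaining = 229 × (1/2)^1.7365 = 229 × 0.3001 ≈ 68.722 μCi.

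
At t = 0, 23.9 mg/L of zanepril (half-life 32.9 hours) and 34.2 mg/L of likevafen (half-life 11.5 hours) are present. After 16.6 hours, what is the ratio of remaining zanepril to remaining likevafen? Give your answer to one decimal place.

zanepril: 23.9 × (1/2)^(16.6/32.9) = 23.9 × (1/2)^0.50456 ≈ 16.847 mg/L.
likevafen: 34.2 × (1/2)^(16.6/11.5) = 34.2 × (1/2)^1.4435 ≈ 12.575 mg/L.
Ratio ≈ 16.847 / 12.575 ≈ 1.3397.

1.3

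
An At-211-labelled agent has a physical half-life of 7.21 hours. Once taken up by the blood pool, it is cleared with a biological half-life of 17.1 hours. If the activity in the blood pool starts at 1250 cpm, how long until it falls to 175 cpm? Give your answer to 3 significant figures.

1/t_eff = 1/t_phys + 1/t_biol = 1/7.21 + 1/17.1 = 0.19718 per hour.
t_eff = 7.21 × 17.1 / (7.21 + 17.1) ≈ 5.0716 hours.
n = log₂(1250/175) ≈ 2.8365; t = 2.8365 × 5.0716 ≈ 14.386 hours.

14.4 hours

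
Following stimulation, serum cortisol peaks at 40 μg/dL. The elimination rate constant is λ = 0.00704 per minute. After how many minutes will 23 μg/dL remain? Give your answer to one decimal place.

t½ = ln 2 / λ = 0.69315 / 0.00704 ≈ 98.458 minutes.
Fraction remaining = 23/40 ≈ 0.575.
n = log₂(40/23) = ln(1.7391)/ln 2 ≈ 0.79837 half-lives.
t = n × t½ = 0.79837 × 98.458 ≈ 78.606 minutes.

78.6 minutes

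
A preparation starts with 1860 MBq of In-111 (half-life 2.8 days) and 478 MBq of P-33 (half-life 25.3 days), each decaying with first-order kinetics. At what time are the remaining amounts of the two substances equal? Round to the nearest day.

Set 1860·(1/2)^(t/2.8) = 478·(1/2)^(t/25.3).
Taking log₂: log₂(1860/478) = t·(1/2.8 − 1/25.3).
log₂(3.8912) = 1.9602; 1/2.8 − 1/25.3 = 0.31762.
t = 1.9602 / 0.31762 ≈ 6.1716 days.

6 days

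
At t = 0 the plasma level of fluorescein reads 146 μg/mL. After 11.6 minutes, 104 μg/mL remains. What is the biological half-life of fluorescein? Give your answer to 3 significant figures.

A/A₀ = 104/146 ≈ 0.71233.
n = log₂(1.4038) ≈ 0.48938 half-lives elapsed in 11.6 minutes.
t½ = 11.6/0.48938 ≈ 23.703 minutes.

23.7 minutes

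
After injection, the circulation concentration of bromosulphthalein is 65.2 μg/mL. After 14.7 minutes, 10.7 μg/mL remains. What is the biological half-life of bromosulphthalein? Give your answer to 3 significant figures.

A/A₀ = 10.7/65.2 ≈ 0.16411.
n = log₂(6.0935) ≈ 2.6073 half-lives elapsed in 14.7 minutes.
t½ = 14.7/2.6073 ≈ 5.6381 minutes.

5.64 minutes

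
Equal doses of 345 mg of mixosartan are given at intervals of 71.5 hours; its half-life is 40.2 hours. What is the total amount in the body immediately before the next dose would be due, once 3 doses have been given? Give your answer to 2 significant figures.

140 mg

The 3 doses were given 214.5, 143, 71.5 hours ago.
Total = 345·(1/2)^(214.5/40.2) + 345·(1/2)^(143/40.2) + 345·(1/2)^(71.5/40.2)
      = 8.5423 + 29.308 + 100.56 ≈ 138.41 mg.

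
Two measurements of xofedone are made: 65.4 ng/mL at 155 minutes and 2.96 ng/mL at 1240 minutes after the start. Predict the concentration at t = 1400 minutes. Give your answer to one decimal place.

1.9 ng/mL

Over Δt = 1240 − 155 = 1085 minutes, the level fell by a factor of 65.4/2.96 ≈ 22.095.
n = log₂(22.095) ≈ 4.4656 half-lives, so t½ = 1085/4.4656 ≈ 242.97 minutes.
From t = 1240 to t = 1400: 2.96 × (1/2)^((1400−1240)/242.97) ≈ 1.8752 ng/mL.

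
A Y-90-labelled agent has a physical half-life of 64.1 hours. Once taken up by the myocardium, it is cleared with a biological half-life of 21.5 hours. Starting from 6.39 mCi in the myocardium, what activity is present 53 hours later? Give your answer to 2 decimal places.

1/t_eff = 1/t_phys + 1/t_biol = 1/64.1 + 1/21.5 = 0.062112 per hour.
t_eff = 64.1 × 21.5 / (64.1 + 21.5) ≈ 16.1 hours.
Remaining = 6.39 × (1/2)^(53/16.1) = 6.39 × (1/2)^3.2919 ≈ 0.65242 mCi.

0.65 mCi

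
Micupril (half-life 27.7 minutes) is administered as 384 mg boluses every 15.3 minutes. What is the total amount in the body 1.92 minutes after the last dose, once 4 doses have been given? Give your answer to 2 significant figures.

900 mg

The 4 doses were given 47.82, 32.52, 17.22, 1.92 minutes ago.
Total = 384·(1/2)^(47.82/27.7) + 384·(1/2)^(32.52/27.7) + 384·(1/2)^(17.22/27.7) + 384·(1/2)^(1.92/27.7)
      = 116.05 + 170.18 + 249.57 + 365.99 ≈ 901.79 mg.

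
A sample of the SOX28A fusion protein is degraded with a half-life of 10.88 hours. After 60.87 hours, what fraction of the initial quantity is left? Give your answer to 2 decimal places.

n = 60.87/10.88 ≈ 5.5947 half-lives.
Fraction remaining = (1/2)^5.5947 ≈ 0.020694.

0.02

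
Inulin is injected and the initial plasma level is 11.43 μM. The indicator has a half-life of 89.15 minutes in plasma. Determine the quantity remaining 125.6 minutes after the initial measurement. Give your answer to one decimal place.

Number of half-lives: n = 125.6/89.15 ≈ 1.4089.
Remaining = 11.43 × (1/2)^1.4089 = 11.43 × 0.37661 ≈ 4.3046 μM.

4.3 μM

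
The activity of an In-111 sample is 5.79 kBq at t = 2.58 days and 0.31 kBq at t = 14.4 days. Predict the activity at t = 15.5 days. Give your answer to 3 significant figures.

0.236 kBq

Over Δt = 14.4 − 2.58 = 11.82 days, the level fell by a factor of 5.79/0.31 ≈ 18.677.
n = log₂(18.677) ≈ 4.2232 half-lives, so t½ = 11.82/4.2232 ≈ 2.7988 days.
From t = 14.4 to t = 15.5: 0.31 × (1/2)^((15.5−14.4)/2.7988) ≈ 0.23607 kBq.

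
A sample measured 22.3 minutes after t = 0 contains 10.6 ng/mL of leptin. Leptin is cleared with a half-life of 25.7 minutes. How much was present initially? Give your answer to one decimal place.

19.3 ng/mL

Number of half-lives elapsed: n = 22.3/25.7 ≈ 0.8677.
A₀ = A × 2^n = 10.6 × 2^0.8677 = 10.6 × 1.8248 ≈ 19.342 ng/mL.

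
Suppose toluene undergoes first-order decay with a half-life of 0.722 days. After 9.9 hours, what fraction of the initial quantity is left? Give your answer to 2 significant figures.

9.9 hours = 0.4125 days.
n = 0.4125/0.722 ≈ 0.57133 half-lives.
Fraction remaining = (1/2)^0.57133 ≈ 0.673.

0.67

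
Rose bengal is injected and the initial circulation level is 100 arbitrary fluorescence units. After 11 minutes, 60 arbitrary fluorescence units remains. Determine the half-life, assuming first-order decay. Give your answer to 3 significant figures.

14.9 minutes

A/A₀ = 60/100 ≈ 0.6.
n = log₂(1.6667) ≈ 0.73697 half-lives elapsed in 11 minutes.
t½ = 11/0.73697 ≈ 14.926 minutes.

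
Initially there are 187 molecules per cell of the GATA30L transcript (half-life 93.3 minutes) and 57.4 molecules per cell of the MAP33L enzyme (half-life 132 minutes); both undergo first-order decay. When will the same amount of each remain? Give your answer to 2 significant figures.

Set 187·(1/2)^(t/93.3) = 57.4·(1/2)^(t/132).
Taking log₂: log₂(187/57.4) = t·(1/93.3 − 1/132).
log₂(3.2578) = 1.7039; 1/93.3 − 1/132 = 0.0031424.
t = 1.7039 / 0.0031424 ≈ 542.24 minutes.

540 minutes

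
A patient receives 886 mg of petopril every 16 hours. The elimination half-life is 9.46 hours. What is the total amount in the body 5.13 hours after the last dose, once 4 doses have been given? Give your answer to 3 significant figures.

The 4 doses were given 53.13, 37.13, 21.13, 5.13 hours ago.
Total = 886·(1/2)^(53.13/9.46) + 886·(1/2)^(37.13/9.46) + 886·(1/2)^(21.13/9.46) + 886·(1/2)^(5.13/9.46)
      = 18.062 + 58.332 + 188.39 + 608.4 ≈ 873.18 mg.

873 mg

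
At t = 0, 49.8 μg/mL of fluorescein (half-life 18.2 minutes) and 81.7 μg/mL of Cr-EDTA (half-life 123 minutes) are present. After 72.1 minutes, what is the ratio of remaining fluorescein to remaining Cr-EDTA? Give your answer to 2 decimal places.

0.06

fluorescein: 49.8 × (1/2)^(72.1/18.2) = 49.8 × (1/2)^3.9615 ≈ 3.1966 μg/mL.
Cr-EDTA: 81.7 × (1/2)^(72.1/123) = 81.7 × (1/2)^0.58618 ≈ 54.421 μg/mL.
Ratio ≈ 3.1966 / 54.421 ≈ 0.058738.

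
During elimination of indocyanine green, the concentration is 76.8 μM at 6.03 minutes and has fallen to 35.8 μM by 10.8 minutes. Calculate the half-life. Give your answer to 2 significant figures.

Over Δt = 10.8 − 6.03 = 4.77 minutes, the level fell by a factor of 76.8/35.8 ≈ 2.1453.
n = log₂(2.1453) ≈ 1.1011 half-lives, so t½ = 4.77/1.1011 ≈ 4.3318 minutes.

4.3 minutes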